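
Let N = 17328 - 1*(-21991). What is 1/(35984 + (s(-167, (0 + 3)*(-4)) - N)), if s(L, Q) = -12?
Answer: -1/3347 ≈ -0.00029877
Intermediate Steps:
N = 39319 (N = 17328 + 21991 = 39319)
1/(35984 + (s(-167, (0 + 3)*(-4)) - N)) = 1/(35984 + (-12 - 1*39319)) = 1/(35984 + (-12 - 39319)) = 1/(35984 - 39331) = 1/(-3347) = -1/3347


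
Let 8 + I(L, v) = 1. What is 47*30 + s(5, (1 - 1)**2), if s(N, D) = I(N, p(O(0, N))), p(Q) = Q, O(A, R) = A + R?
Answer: 1403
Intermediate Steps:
I(L, v) = -7 (I(L, v) = -8 + 1 = -7)
s(N, D) = -7
47*30 + s(5, (1 - 1)**2) = 47*30 - 7 = 1410 - 7 = 1403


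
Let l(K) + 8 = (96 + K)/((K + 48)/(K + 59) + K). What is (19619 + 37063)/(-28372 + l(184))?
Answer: -106146492/53143445 ≈ -1.9974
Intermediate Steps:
l(K) = -8 + (96 + K)/(K + (48 + K)/(59 + K)) (l(K) = -8 + (96 + K)/((K + 48)/(K + 59) + K) = -8 + (96 + K)/((48 + K)/(59 + K) + K) = -8 + (96 + K)/(K + (48 + K)/(59 + K)))
(19619 + 37063)/(-28372 + l(184)) = (19619 + 37063)/(-28372 + (5280 - 325*184 - 7*184**2)/(48 + 184**2 + 60*184)) = 56682/(-28372 + (5280 - 59800 - 7*33856)/(48 + 33856 + 11040)) = 56682/(-28372 + (5280 - 59800 - 236992)/44944) = 56682/(-28372 + (1/44944)*(-291512)) = 56682/(-28372 - 36439/5618) = 56682/(-159430335/5618) = 56682*(-5618/159430335) = -106146492/53143445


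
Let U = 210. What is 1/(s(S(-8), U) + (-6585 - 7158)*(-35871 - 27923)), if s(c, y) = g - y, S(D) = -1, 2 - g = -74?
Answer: 1/876720808 ≈ 1.1406e-9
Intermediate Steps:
g = 76 (g = 2 - 1*(-74) = 2 + 74 = 76)
s(c, y) = 76 - y
1/(s(S(-8), U) + (-6585 - 7158)*(-35871 - 27923)) = 1/((76 - 1*210) + (-6585 - 7158)*(-35871 - 27923)) = 1/((76 - 210) - 13743*(-63794)) = 1/(-134 + 876720942) = 1/876720808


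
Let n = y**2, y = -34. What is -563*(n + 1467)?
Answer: -1476749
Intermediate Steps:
n = 1156 (n = (-34)**2 = 1156)
-563*(n + 1467) = -563*(1156 + 1467) = -563*2623 = -1476749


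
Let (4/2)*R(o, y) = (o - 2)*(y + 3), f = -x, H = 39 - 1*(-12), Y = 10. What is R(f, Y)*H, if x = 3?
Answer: -3315/2 ≈ -1657.5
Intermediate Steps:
H = 51 (H = 39 + 12 = 51)
f = -3 (f = -1*3 = -3)
R(o, y) = (-2 + o)*(3 + y)/2 (R(o, y) = ((o - 2)*(y + 3))/2 = ((-2 + o)*(3 + y))/2 = (-2 + o)*(3 + y)/2)
R(f, Y)*H = (-3 - 1*10 + (3/2)*(-3) + (1/2)*(-3)*10)*51 = (-3 - 10 - 9/2 - 15)*51 = -65/2*51 = -3315/2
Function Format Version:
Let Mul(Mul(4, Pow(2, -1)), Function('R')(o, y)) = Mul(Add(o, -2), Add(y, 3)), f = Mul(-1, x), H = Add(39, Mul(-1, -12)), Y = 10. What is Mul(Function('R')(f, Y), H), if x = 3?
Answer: Rational(-3315, 2) ≈ -1657.5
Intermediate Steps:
H = 51 (H = Add(39, 12) = 51)
f = -3 (f = Mul(-1, 3) = -3)
Function('R')(o, y) = Mul(Rational(1, 2), Add(-2, o), Add(3, y)) (Function('R')(o, y) = Mul(Rational(1, 2), Mul(Add(o, -2), Add(y, 3))) = Mul(Rational(1, 2), Mul(Add(-2, o), Add(3, y))) = Mul(Rational(1, 2), Add(-2, o), Add(3, y)))
Mul(Function('R')(f, Y), H) = Mul(Add(-3, Mul(-1, 10), Mul(Rational(3, 2), -3), Mul(Rational(1, 2), -3, 10)), 51) = Mul(Add(-3, -10, Rational(-9, 2), -15), 51) = Mul(Rational(-65, 2), 51) = Rational(-3315, 2)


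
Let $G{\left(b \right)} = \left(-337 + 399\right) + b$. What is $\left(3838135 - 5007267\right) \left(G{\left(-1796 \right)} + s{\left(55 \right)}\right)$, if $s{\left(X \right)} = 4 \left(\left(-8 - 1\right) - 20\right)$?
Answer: $2162894200$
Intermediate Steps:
$G{\left(b \right)} = 62 + b$
$s{\left(X \right)} = -116$ ($s{\left(X \right)} = 4 \left(\left(-8 - 1\right) - 20\right) = 4 \left(-9 - 20\right) = 4 \left(-29\right) = -116$)
$\left(3838135 - 5007267\right) \left(G{\left(-1796 \right)} + s{\left(55 \right)}\right) = \left(3838135 - 5007267\right) \left(\left(62 - 1796\right) - 116\right) = - 1169132 \left(-1734 - 116\right) = \left(-1169132\right) \left(-1850\right) = 2162894200$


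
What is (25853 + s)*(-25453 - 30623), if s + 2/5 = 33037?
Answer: -16511466048/5 ≈ -3.3023e+9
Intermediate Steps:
s = 165183/5 (s = -⅖ + 33037 = 165183/5 ≈ 33037.)
(25853 + s)*(-25453 - 30623) = (25853 + 165183/5)*(-25453 - 30623) = (294448/5)*(-56076) = -16511466048/5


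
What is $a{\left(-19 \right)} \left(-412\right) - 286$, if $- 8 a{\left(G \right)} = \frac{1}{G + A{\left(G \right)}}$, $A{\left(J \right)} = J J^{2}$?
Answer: $- \frac{3934319}{13756} \approx -286.01$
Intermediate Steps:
$A{\left(J \right)} = J^{3}$
$a{\left(G \right)} = - \frac{1}{8 \left(G + G^{3}\right)}$
$a{\left(-19 \right)} \left(-412\right) - 286 = - \frac{1}{8 \left(-19\right) \left(1 + \left(-19\right)^{2}\right)} \left(-412\right) - 286 = \left(- \frac{1}{8}\right) \left(- \frac{1}{19}\right) \frac{1}{1 + 361} \left(-412\right) - 286 = \left(- \frac{1}{8}\right) \left(- \frac{1}{19}\right) \frac{1}{362} \left(-412\right) - 286 = \frac{1}{55024} \left(-412\right) - 286 = - \frac{103}{13756} - 286 = - \frac{3934319}{13756}$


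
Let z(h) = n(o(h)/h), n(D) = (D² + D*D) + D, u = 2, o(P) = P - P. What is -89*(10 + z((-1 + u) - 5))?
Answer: -890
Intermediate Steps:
o(P) = 0
n(D) = D + 2*D² (n(D) = (D² + D²) + D = 2*D² + D = D + 2*D²)
z(h) = 0 (z(h) = (0/h)*(1 + 2*(0/h)) = 0*(1 + 2*0) = 0*(1 + 0) = 0*1 = 0)
-89*(10 + z((-1 + u) - 5)) = -89*(10 + 0) = -89*10 = -890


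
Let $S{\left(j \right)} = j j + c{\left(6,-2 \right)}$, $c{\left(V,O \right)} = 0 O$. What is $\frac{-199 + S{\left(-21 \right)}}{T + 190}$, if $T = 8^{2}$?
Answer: $\frac{121}{127} \approx 0.95276$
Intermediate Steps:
$T = 64$
$c{\left(V,O \right)} = 0$
$S{\left(j \right)} = j^{2}$ ($S{\left(j \right)} = j j + 0 = j^{2} + 0 = j^{2}$)
$\frac{-199 + S{\left(-21 \right)}}{T + 190} = \frac{-199 + \left(-21\right)^{2}}{64 + 190} = \frac{-199 + 441}{254} = 242 \cdot \frac{1}{254} = \frac{121}{127}$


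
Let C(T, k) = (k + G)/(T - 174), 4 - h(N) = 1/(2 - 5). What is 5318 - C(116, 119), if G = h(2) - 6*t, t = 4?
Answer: 462815/87 ≈ 5319.7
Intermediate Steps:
h(N) = 13/3 (h(N) = 4 - 1/(2 - 5) = 4 - 1/(-3) = 4 - 1*(-⅓) = 4 + ⅓ = 13/3)
G = -59/3 (G = 13/3 - 6*4 = 13/3 - 24 = -59/3 ≈ -19.667)
C(T, k) = (-59/3 + k)/(-174 + T) (C(T, k) = (k - 59/3)/(T - 174) = (-59/3 + k)/(-174 + T))
5318 - C(116, 119) = 5318 - (-59/3 + 119)/(-174 + 116) = 5318 - 298/((-58)*3) = 5318 - (-1)*298/(58*3) = 5318 - 1*(-149/87) = 5318 + 149/87 = 462815/87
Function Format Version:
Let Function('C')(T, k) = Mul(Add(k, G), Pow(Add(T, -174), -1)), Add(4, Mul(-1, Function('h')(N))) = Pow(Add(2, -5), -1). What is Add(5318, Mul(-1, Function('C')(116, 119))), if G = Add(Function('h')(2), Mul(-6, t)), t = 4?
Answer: Rational(462815, 87) ≈ 5319.7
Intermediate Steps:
Function('h')(N) = Rational(13, 3) (Function('h')(N) = Add(4, Mul(-1, Pow(Add(2, -5), -1))) = Add(4, Mul(-1, Pow(-3, -1))) = Add(4, Mul(-1, Rational(-1, 3))) = Add(4, Rational(1, 3)) = Rational(13, 3))
G = Rational(-59, 3) (G = Add(Rational(13, 3), Mul(-6, 4)) = Add(Rational(13, 3), -24) = Rational(-59, 3) ≈ -19.667)
Function('C')(T, k) = Mul(Pow(Add(-174, T), -1), Add(Rational(-59, 3), k)) (Function('C')(T, k) = Mul(Add(k, Rational(-59, 3)), Pow(Add(T, -174), -1)) = Mul(Add(Rational(-59, 3), k), Pow(Add(-174, T), -1)) = Mul(Pow(Add(-174, T), -1), Add(Rational(-59, 3), k)))
Add(5318, Mul(-1, Function('C')(116, 119))) = Add(5318, Mul(-1, Mul(Pow(Add(-174, 116), -1), Add(Rational(-59, 3), 119)))) = Add(5318, Mul(-1, Mul(Pow(-58, -1), Rational(298, 3)))) = Add(5318, Mul(-1, Mul(Rational(-1, 58), Rational(298, 3)))) = Add(5318, Mul(-1, Rational(-149, 87))) = Add(5318, Rational(149, 87)) = Rational(462815, 87)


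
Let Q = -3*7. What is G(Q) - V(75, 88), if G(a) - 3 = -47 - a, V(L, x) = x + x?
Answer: -199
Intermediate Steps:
V(L, x) = 2*x
Q = -21
G(a) = -44 - a (G(a) = 3 + (-47 - a) = -44 - a)
G(Q) - V(75, 88) = (-44 - 1*(-21)) - 2*88 = (-44 + 21) - 1*176 = -23 - 176 = -199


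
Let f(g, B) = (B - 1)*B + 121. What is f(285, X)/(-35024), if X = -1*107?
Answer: -11677/35024 ≈ -0.33340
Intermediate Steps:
X = -107
f(g, B) = 121 + B*(-1 + B) (f(g, B) = (-1 + B)*B + 121 = B*(-1 + B) + 121 = 121 + B*(-1 + B))
f(285, X)/(-35024) = (121 + (-107)**2 - 1*(-107))/(-35024) = (121 + 11449 + 107)*(-1/35024) = 11677*(-1/35024) = -11677/35024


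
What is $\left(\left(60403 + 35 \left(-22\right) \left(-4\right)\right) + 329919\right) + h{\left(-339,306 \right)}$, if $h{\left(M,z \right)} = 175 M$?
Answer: $334077$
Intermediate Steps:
$\left(\left(60403 + 35 \left(-22\right) \left(-4\right)\right) + 329919\right) + h{\left(-339,306 \right)} = \left(\left(60403 + 35 \left(-22\right) \left(-4\right)\right) + 329919\right) + 175 \left(-339\right) = \left(\left(60403 - -3080\right) + 329919\right) - 59325 = \left(\left(60403 + 3080\right) + 329919\right) - 59325 = \left(63483 + 329919\right) - 59325 = 393402 - 59325 = 334077$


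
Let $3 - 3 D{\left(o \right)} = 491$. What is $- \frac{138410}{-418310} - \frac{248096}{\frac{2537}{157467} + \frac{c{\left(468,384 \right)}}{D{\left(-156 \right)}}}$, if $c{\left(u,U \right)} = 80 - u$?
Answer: $- \frac{199372843291337173}{1929764884541} \approx -1.0331 \cdot 10^{5}$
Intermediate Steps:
$D{\left(o \right)} = - \frac{488}{3}$ ($D{\left(o \right)} = 1 - \frac{491}{3} = - \frac{488}{3}$)
$- \frac{138410}{-418310} - \frac{248096}{\frac{2537}{157467} + \frac{c{\left(468,384 \right)}}{D{\left(-156 \right)}}} = - \frac{138410}{-418310} - \frac{248096}{\frac{2537}{157467} + \frac{80 - 468}{- \frac{488}{3}}} = \left(-138410\right) \left(- \frac{1}{418310}\right) - \frac{248096}{2537 \cdot \frac{1}{157467} + \left(80 - 468\right) \left(- \frac{3}{488}\right)} = \frac{13841}{41831} - \frac{248096}{\frac{2537}{157467} - - \frac{291}{122}} = \frac{13841}{41831} - \frac{248096}{\frac{2537}{157467} + \frac{291}{122}} = \frac{13841}{41831} - \frac{248096}{\frac{46132411}{19210974}} = \frac{13841}{41831} - \frac{4766165805504}{46132411} = - \frac{199372843291337173}{1929764884541}$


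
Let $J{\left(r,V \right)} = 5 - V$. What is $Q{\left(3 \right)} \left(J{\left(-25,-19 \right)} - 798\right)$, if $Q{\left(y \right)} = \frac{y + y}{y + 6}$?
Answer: $-516$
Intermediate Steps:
$Q{\left(y \right)} = \frac{2 y}{6 + y}$
$Q{\left(3 \right)} \left(J{\left(-25,-19 \right)} - 798\right) = 2 \cdot 3 \frac{1}{6 + 3} \left(\left(5 - -19\right) - 798\right) = 2 \cdot 3 \cdot \frac{1}{9} \left(\left(5 + 19\right) - 798\right) = 2 \cdot 3 \cdot \frac{1}{9} \left(24 - 798\right) = \frac{2}{3} \left(-774\right) = -516$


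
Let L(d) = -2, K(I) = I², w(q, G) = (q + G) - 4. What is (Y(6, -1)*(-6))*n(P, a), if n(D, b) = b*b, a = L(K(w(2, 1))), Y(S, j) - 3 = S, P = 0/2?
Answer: -216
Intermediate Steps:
w(q, G) = -4 + G + q (w(q, G) = (G + q) - 4 = -4 + G + q)
P = 0 (P = 0*(½) = 0)
Y(S, j) = 3 + S
a = -2
n(D, b) = b²
(Y(6, -1)*(-6))*n(P, a) = ((3 + 6)*(-6))*(-2)² = (9*(-6))*4 = -54*4 = -216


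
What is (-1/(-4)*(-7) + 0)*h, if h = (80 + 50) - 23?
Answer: -749/4 ≈ -187.25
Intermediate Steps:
h = 107 (h = 130 - 23 = 107)
(-1/(-4)*(-7) + 0)*h = (-1/(-4)*(-7) + 0)*107 = (-1*(-1/4)*(-7) + 0)*107 = ((1/4)*(-7) + 0)*107 = (-7/4 + 0)*107 = -7/4*107 = -749/4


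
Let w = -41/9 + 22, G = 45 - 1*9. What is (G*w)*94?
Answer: 59032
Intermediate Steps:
G = 36 (G = 45 - 9 = 36)
w = 157/9 (w = -41*⅑ + 22 = -41/9 + 22 = 157/9 ≈ 17.444)
(G*w)*94 = (36*(157/9))*94 = 628*94 = 59032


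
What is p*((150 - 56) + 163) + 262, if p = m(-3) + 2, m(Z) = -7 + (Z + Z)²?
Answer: 8229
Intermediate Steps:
m(Z) = -7 + 4*Z² (m(Z) = -7 + (2*Z)² = -7 + 4*Z²)
p = 31 (p = (-7 + 4*(-3)²) + 2 = (-7 + 4*9) + 2 = (-7 + 36) + 2 = 29 + 2 = 31)
p*((150 - 56) + 163) + 262 = 31*((150 - 56) + 163) + 262 = 31*(94 + 163) + 262 = 31*257 + 262 = 7967 + 262 = 8229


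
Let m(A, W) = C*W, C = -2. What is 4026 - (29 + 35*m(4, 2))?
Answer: 4137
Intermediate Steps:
m(A, W) = -2*W
4026 - (29 + 35*m(4, 2)) = 4026 - (29 + 35*(-2*2)) = 4026 - (29 + 35*(-4)) = 4026 - (29 - 140) = 4026 - 1*(-111) = 4026 + 111 = 4137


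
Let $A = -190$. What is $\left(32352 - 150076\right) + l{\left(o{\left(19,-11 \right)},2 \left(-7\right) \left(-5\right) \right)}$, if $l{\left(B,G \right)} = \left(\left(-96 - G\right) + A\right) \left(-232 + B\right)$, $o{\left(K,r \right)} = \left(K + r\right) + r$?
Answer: $-34064$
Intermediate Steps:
$o{\left(K,r \right)} = K + 2 r$
$l{\left(B,G \right)} = \left(-286 - G\right) \left(-232 + B\right)$ ($l{\left(B,G \right)} = \left(\left(-96 - G\right) - 190\right) \left(-232 + B\right) = \left(-286 - G\right) \left(-232 + B\right)$)
$\left(32352 - 150076\right) + l{\left(o{\left(19,-11 \right)},2 \left(-7\right) \left(-5\right) \right)} = \left(32352 - 150076\right) + \left(66352 - 286 \left(19 + 2 \left(-11\right)\right) + 232 \cdot 2 \left(-7\right) \left(-5\right) - \left(19 + 2 \left(-11\right)\right) 2 \left(-7\right) \left(-5\right)\right) = -117724 + \left(66352 - 286 \left(19 - 22\right) + 232 \left(\left(-14\right) \left(-5\right)\right) - \left(19 - 22\right) \left(\left(-14\right) \left(-5\right)\right)\right) = -117724 + \left(66352 - -858 + 232 \cdot 70 - \left(-3\right) 70\right) = -117724 + \left(66352 + 858 + 16240 + 210\right) = -117724 + 83660 = -34064$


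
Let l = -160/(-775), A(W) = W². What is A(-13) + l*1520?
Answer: 14967/31 ≈ 482.81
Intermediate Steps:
l = 32/155 (l = -160*(-1/775) = 32/155 ≈ 0.20645)
A(-13) + l*1520 = (-13)² + (32/155)*1520 = 169 + 9728/31 = 14967/31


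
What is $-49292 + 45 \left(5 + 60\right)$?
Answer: $-46367$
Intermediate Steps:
$-49292 + 45 \left(5 + 60\right) = -49292 + 45 \cdot 65 = -49292 + 2925 = -46367$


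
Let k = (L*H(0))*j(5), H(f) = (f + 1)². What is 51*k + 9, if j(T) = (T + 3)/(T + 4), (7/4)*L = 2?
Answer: 1277/21 ≈ 60.810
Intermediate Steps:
L = 8/7 (L = (4/7)*2 = 8/7 ≈ 1.1429)
H(f) = (1 + f)²
j(T) = (3 + T)/(4 + T)
k = 64/63 (k = (8*(1 + 0)²/7)*((3 + 5)/(4 + 5)) = ((8/7)*1²)*(8/9) = ((8/7)*1)*((⅑)*8) = (8/7)*(8/9) = 64/63 ≈ 1.0159)
51*k + 9 = 51*(64/63) + 9 = 1088/21 + 9 = 1277/21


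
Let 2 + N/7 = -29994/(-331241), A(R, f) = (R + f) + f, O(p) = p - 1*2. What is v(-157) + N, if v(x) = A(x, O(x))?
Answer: -161766891/331241 ≈ -488.37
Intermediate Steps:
O(p) = -2 + p (O(p) = p - 2 = -2 + p)
A(R, f) = R + 2*f
N = -4427416/331241 (N = -14 + 7*(-29994/(-331241)) = -14 + 7*(-29994*(-1/331241)) = -14 + 7*(29994/331241) = -14 + 209958/331241 = -4427416/331241 ≈ -13.366)
v(x) = -4 + 3*x (v(x) = x + 2*(-2 + x) = x + (-4 + 2*x) = -4 + 3*x)
v(-157) + N = (-4 + 3*(-157)) - 4427416/331241 = (-4 - 471) - 4427416/331241 = -475 - 4427416/331241 = -161766891/331241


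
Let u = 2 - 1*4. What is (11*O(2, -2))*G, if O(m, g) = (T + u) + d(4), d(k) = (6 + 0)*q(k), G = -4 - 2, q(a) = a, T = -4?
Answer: -1188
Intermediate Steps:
G = -6
u = -2 (u = 2 - 4 = -2)
d(k) = 6*k (d(k) = (6 + 0)*k = 6*k)
O(m, g) = 18 (O(m, g) = (-4 - 2) + 6*4 = -6 + 24 = 18)
(11*O(2, -2))*G = (11*18)*(-6) = 198*(-6) = -1188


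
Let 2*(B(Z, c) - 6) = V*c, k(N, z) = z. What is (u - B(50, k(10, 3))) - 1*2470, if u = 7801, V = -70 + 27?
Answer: 10779/2 ≈ 5389.5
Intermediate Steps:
V = -43
B(Z, c) = 6 - 43*c/2 (B(Z, c) = 6 + (-43*c)/2 = 6 - 43*c/2)
(u - B(50, k(10, 3))) - 1*2470 = (7801 - (6 - 43/2*3)) - 1*2470 = (7801 - (6 - 129/2)) - 2470 = (7801 - 1*(-117/2)) - 2470 = (7801 + 117/2) - 2470 = 15719/2 - 2470 = 10779/2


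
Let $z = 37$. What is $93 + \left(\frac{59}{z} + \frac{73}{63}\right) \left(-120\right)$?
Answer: $- \frac{184459}{777} \approx -237.4$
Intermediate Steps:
$93 + \left(\frac{59}{z} + \frac{73}{63}\right) \left(-120\right) = 93 + \left(\frac{59}{37} + \frac{73}{63}\right) \left(-120\right) = 93 + \frac{6418}{2331} \left(-120\right) = 93 - \frac{256720}{777} = - \frac{184459}{777}$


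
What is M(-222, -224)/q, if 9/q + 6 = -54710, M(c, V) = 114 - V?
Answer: -18494008/9 ≈ -2.0549e+6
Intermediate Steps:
q = -9/54716 (q = 9/(-6 - 54710) = 9/(-54716) = 9*(-1/54716) = -9/54716 ≈ -0.00016449)
M(-222, -224)/q = (114 - 1*(-224))/(-9/54716) = (114 + 224)*(-54716/9) = 338*(-54716/9) = -18494008/9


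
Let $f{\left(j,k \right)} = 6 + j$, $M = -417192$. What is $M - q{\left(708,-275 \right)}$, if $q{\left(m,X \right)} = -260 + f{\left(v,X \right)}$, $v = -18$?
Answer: $-416920$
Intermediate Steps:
$q{\left(m,X \right)} = -272$ ($q{\left(m,X \right)} = -260 + \left(6 - 18\right) = -260 - 12 = -272$)
$M - q{\left(708,-275 \right)} = -417192 - -272 = -417192 + 272 = -416920$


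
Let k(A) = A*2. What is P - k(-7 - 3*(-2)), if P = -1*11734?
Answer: -11732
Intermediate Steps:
k(A) = 2*A
P = -11734
P - k(-7 - 3*(-2)) = -11734 - 2*(-7 - 3*(-2)) = -11734 - 2*(-7 + 6) = -11734 - 2*(-1) = -11734 - 1*(-2) = -11734 + 2 = -11732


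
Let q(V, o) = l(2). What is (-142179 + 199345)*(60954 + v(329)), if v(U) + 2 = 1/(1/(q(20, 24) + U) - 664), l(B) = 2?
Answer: 765807917217110/219783 ≈ 3.4844e+9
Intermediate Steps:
q(V, o) = 2
v(U) = -2 + 1/(-664 + 1/(2 + U)) (v(U) = -2 + 1/(1/(2 + U) - 664) = -2 + 1/(-664 + 1/(2 + U)))
(-142179 + 199345)*(60954 + v(329)) = (-142179 + 199345)*(60954 + (-2656 - 1329*329)/(1327 + 664*329)) = 57166*(60954 + (-2656 - 437241)/(1327 + 218456)) = 57166*(60954 - 439897/219783) = 57166*(13396213085/219783) = 765807917217110/219783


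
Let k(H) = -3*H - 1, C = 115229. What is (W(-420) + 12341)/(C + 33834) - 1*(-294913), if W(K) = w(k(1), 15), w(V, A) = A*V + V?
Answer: 43960628796/149063 ≈ 2.9491e+5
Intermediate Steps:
k(H) = -1 - 3*H
w(V, A) = V + A*V
W(K) = -64 (W(K) = (-1 - 3*1)*(1 + 15) = (-1 - 3)*16 = -4*16 = -64)
(W(-420) + 12341)/(C + 33834) - 1*(-294913) = (-64 + 12341)/(115229 + 33834) - 1*(-294913) = 12277/149063 + 294913 = 43960628796/149063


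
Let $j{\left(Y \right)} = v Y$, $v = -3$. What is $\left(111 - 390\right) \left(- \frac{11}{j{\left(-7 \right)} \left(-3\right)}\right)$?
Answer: $- \frac{341}{7} \approx -48.714$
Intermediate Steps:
$j{\left(Y \right)} = - 3 Y$
$\left(111 - 390\right) \left(- \frac{11}{j{\left(-7 \right)} \left(-3\right)}\right) = \left(111 - 390\right) \left(- \frac{11}{\left(-3\right) \left(-7\right) \left(-3\right)}\right) = - 279 \left(- \frac{11}{21 \left(-3\right)}\right) = - 279 \left(- \frac{11}{-63}\right) = - 279 \left(\left(-11\right) \left(- \frac{1}{63}\right)\right) = \left(-279\right) \frac{11}{63} = - \frac{341}{7}$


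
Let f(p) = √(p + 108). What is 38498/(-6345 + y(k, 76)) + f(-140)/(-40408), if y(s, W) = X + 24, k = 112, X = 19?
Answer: -19249/3151 - I*√2/10102 ≈ -6.1089 - 0.00013999*I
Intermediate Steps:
y(s, W) = 43 (y(s, W) = 19 + 24 = 43)
f(p) = √(108 + p)
38498/(-6345 + y(k, 76)) + f(-140)/(-40408) = 38498/(-6345 + 43) + √(108 - 140)/(-40408) = 38498/(-6302) + √(-32)*(-1/40408) = 38498*(-1/6302) + (4*I*√2)*(-1/40408) = -19249/3151 - I*√2/10102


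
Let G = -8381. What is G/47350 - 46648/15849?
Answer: -2341613269/750450150 ≈ -3.1203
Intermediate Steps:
G/47350 - 46648/15849 = -8381/47350 - 46648/15849 = -2341613269/750450150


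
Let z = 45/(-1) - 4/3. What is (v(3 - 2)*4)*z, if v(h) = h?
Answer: -556/3 ≈ -185.33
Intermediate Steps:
z = -139/3 (z = 45*(-1) - 4*⅓ = -45 - 4/3 = -139/3 ≈ -46.333)
(v(3 - 2)*4)*z = ((3 - 2)*4)*(-139/3) = (1*4)*(-139/3) = 4*(-139/3) = -556/3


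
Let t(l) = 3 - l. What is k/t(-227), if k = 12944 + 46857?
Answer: 59801/230 ≈ 260.00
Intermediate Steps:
k = 59801
k/t(-227) = 59801/(3 - 1*(-227)) = 59801/(3 + 227) = 59801/230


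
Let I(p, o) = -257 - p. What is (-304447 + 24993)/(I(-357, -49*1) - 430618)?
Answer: 139727/215259 ≈ 0.64911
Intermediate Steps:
(-304447 + 24993)/(I(-357, -49*1) - 430618) = (-304447 + 24993)/((-257 - 1*(-357)) - 430618) = -279454/((-257 + 357) - 430618) = -279454/(100 - 430618) = -279454/(-430518) = -279454*(-1/430518) = 139727/215259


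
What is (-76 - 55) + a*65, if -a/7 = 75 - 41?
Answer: -15601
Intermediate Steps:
a = -238 (a = -7*(75 - 41) = -7*34 = -238)
(-76 - 55) + a*65 = (-76 - 55) - 238*65 = -131 - 15470 = -15601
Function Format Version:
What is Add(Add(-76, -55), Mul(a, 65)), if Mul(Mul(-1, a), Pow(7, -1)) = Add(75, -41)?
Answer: -15601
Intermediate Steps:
a = -238 (a = Mul(-7, Add(75, -41)) = Mul(-7, 34) = -238)
Add(Add(-76, -55), Mul(a, 65)) = Add(Add(-76, -55), Mul(-238, 65)) = Add(-131, -15470) = -15601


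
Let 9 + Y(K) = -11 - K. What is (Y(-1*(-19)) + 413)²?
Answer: 139876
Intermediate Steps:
Y(K) = -20 - K (Y(K) = -9 + (-11 - K) = -20 - K)
(Y(-1*(-19)) + 413)² = ((-20 - (-1)*(-19)) + 413)² = ((-20 - 1*19) + 413)² = ((-20 - 19) + 413)² = (-39 + 413)² = 374² = 139876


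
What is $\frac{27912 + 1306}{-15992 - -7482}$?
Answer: $- \frac{14609}{4255} \approx -3.4334$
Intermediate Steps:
$\frac{27912 + 1306}{-15992 - -7482} = \frac{29218}{-15992 + 7482} = \frac{29218}{-8510} = 29218 \left(- \frac{1}{8510}\right) = - \frac{14609}{4255}$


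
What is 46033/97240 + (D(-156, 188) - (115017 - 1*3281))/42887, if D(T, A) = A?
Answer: -682516173/320794760 ≈ -2.1276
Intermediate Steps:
46033/97240 + (D(-156, 188) - (115017 - 1*3281))/42887 = 46033/97240 + (188 - (115017 - 1*3281))/42887 = 46033*(1/97240) + (188 - (115017 - 3281))*(1/42887) = 3541/7480 + (188 - 1*111736)*(1/42887) = 3541/7480 + (188 - 111736)*(1/42887) = 3541/7480 - 111548*1/42887 = 3541/7480 - 111548/42887 = -682516173/320794760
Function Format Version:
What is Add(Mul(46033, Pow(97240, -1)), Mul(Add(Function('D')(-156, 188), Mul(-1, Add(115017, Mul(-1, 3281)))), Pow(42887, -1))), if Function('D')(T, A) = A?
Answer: Rational(-682516173, 320794760) ≈ -2.1276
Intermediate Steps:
Add(Mul(46033, Pow(97240, -1)), Mul(Add(Function('D')(-156, 188), Mul(-1, Add(115017, Mul(-1, 3281)))), Pow(42887, -1))) = Add(Mul(46033, Pow(97240, -1)), Mul(Add(188, Mul(-1, Add(115017, Mul(-1, 3281)))), Pow(42887, -1))) = Add(Mul(46033, Rational(1, 97240)), Mul(Add(188, Mul(-1, Add(115017, -3281))), Rational(1, 42887))) = Add(Rational(3541, 7480), Mul(Add(188, Mul(-1, 111736)), Rational(1, 42887))) = Add(Rational(3541, 7480), Mul(Add(188, -111736), Rational(1, 42887))) = Add(Rational(3541, 7480), Mul(-111548, Rational(1, 42887))) = Add(Rational(3541, 7480), Rational(-111548, 42887)) = Rational(-682516173, 320794760)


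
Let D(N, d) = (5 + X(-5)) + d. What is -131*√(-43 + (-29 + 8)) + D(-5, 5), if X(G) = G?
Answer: 5 - 1048*I ≈ 5.0 - 1048.0*I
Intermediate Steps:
D(N, d) = d (D(N, d) = (5 - 5) + d = 0 + d = d)
-131*√(-43 + (-29 + 8)) + D(-5, 5) = -131*√(-43 + (-29 + 8)) + 5 = -131*√(-43 - 21) + 5 = -1048*I + 5 = 5 - 1048*I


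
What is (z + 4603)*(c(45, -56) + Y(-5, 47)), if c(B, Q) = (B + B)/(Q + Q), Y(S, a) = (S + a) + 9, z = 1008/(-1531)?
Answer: 19806826035/85736 ≈ 2.3102e+5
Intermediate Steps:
z = -1008/1531 (z = 1008*(-1/1531) = -1008/1531 ≈ -0.65839)
Y(S, a) = 9 + S + a
c(B, Q) = B/Q (c(B, Q) = (2*B)/((2*Q)) = (2*B)*(1/(2*Q)) = B/Q)
(z + 4603)*(c(45, -56) + Y(-5, 47)) = (-1008/1531 + 4603)*(45/(-56) + (9 - 5 + 47)) = 7046185*(45*(-1/56) + 51)/1531 = 7046185*(-45/56 + 51)/1531 = (7046185/1531)*(2811/56) = 19806826035/85736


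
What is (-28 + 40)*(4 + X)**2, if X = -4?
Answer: 0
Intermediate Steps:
(-28 + 40)*(4 + X)**2 = (-28 + 40)*(4 - 4)**2 = 12*0**2 = 12*0 = 0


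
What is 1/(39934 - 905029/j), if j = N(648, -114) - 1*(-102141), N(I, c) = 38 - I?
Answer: 101531/4053633925 ≈ 2.5047e-5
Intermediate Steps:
j = 101531 (j = (38 - 1*648) - 1*(-102141) = (38 - 648) + 102141 = -610 + 102141 = 101531)
1/(39934 - 905029/j) = 1/(39934 - 905029/101531) = 1/(4053633925/101531) = 101531/4053633925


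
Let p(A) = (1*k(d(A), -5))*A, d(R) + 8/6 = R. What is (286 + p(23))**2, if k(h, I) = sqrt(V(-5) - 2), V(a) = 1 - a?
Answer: 110224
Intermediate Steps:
d(R) = -4/3 + R
k(h, I) = 2 (k(h, I) = sqrt((1 - 1*(-5)) - 2) = sqrt((1 + 5) - 2) = sqrt(6 - 2) = sqrt(4) = 2)
p(A) = 2*A (p(A) = (1*2)*A = 2*A)
(286 + p(23))**2 = (286 + 2*23)**2 = (286 + 46)**2 = 332**2 = 110224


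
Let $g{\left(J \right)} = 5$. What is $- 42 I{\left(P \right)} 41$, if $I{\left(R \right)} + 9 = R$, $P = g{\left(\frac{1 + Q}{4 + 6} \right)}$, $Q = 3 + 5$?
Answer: $6888$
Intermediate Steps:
$Q = 8$
$P = 5$
$I{\left(R \right)} = -9 + R$
$- 42 I{\left(P \right)} 41 = - 42 \left(-9 + 5\right) 41 = \left(-42\right) \left(-4\right) 41 = 168 \cdot 41 = 6888$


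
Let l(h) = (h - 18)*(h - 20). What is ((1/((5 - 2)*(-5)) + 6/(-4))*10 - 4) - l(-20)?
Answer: -4619/3 ≈ -1539.7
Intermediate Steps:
l(h) = (-20 + h)*(-18 + h) (l(h) = (-18 + h)*(-20 + h) = (-20 + h)*(-18 + h))
((1/((5 - 2)*(-5)) + 6/(-4))*10 - 4) - l(-20) = ((1/((5 - 2)*(-5)) + 6/(-4))*10 - 4) - (360 + (-20)**2 - 38*(-20)) = ((-1/5/3 + 6*(-1/4))*10 - 4) - (360 + 400 + 760) = (((1/3)*(-1/5) - 3/2)*10 - 4) - 1*1520 = ((-1/15 - 3/2)*10 - 4) - 1520 = (-47/30*10 - 4) - 1520 = (-47/3 - 4) - 1520 = -59/3 - 1520 = -4619/3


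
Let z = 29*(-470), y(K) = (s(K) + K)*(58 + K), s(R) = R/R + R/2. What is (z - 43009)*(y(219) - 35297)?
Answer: -6340679411/2 ≈ -3.1703e+9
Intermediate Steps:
s(R) = 1 + R/2 (s(R) = 1 + R*(1/2) = 1 + R/2)
y(K) = (1 + 3*K/2)*(58 + K) (y(K) = ((1 + K/2) + K)*(58 + K) = (1 + 3*K/2)*(58 + K))
z = -13630
(z - 43009)*(y(219) - 35297) = (-13630 - 43009)*((58 + 88*219 + (3/2)*219**2) - 35297) = -56639*((58 + 19272 + (3/2)*47961) - 35297) = -56639*((58 + 19272 + 143883/2) - 35297) = -56639*(182543/2 - 35297) = -56639*111949/2 = -6340679411/2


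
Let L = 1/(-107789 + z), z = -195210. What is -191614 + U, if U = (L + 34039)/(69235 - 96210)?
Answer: -24094581583774/125744585 ≈ -1.9162e+5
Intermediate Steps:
L = -1/302999 (L = 1/(-107789 - 195210) = 1/(-302999) = -1/302999 ≈ -3.3003e-6)
U = -158673584/125744585 (U = (-1/302999 + 34039)/(69235 - 96210) = (10313782960/302999)/(-26975) = (10313782960/302999)*(-1/26975) = -158673584/125744585 ≈ -1.2619)
-191614 + U = -191614 - 158673584/125744585 = -24094581583774/125744585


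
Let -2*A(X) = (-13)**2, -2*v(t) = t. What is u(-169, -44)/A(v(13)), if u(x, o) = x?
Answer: 2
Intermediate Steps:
v(t) = -t/2
A(X) = -169/2 (A(X) = -1/2*(-13)**2 = -1/2*169 = -169/2)
u(-169, -44)/A(v(13)) = -169/(-169/2) = -169*(-2/169) = 2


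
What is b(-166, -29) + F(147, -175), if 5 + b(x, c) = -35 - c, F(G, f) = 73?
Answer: 62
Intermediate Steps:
b(x, c) = -40 - c (b(x, c) = -5 + (-35 - c) = -40 - c)
b(-166, -29) + F(147, -175) = (-40 - 1*(-29)) + 73 = (-40 + 29) + 73 = -11 + 73 = 62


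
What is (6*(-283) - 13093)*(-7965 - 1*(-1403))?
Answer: 97058542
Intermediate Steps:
(6*(-283) - 13093)*(-7965 - 1*(-1403)) = (-1698 - 13093)*(-7965 + 1403) = -14791*(-6562) = 97058542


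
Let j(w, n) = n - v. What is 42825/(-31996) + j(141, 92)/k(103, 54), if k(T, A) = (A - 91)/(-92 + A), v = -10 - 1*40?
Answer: 171065891/1183852 ≈ 144.50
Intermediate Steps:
v = -50 (v = -10 - 40 = -50)
k(T, A) = (-91 + A)/(-92 + A)
j(w, n) = 50 + n (j(w, n) = n - 1*(-50) = n + 50 = 50 + n)
42825/(-31996) + j(141, 92)/k(103, 54) = 42825/(-31996) + (50 + 92)/(((-91 + 54)/(-92 + 54))) = 42825*(-1/31996) + 142/((-37/(-38))) = -42825/31996 + 142/((-1/38*(-37))) = -42825/31996 + 142/(37/38) = -42825/31996 + 142*(38/37) = -42825/31996 + 5396/37 = 171065891/1183852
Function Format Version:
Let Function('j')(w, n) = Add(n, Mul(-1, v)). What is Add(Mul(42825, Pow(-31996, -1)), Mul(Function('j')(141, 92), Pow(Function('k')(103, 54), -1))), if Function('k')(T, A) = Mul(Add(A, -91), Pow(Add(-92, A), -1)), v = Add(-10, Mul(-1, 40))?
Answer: Rational(171065891, 1183852) ≈ 144.50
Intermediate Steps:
v = -50 (v = Add(-10, -40) = -50)
Function('k')(T, A) = Mul(Pow(Add(-92, A), -1), Add(-91, A)) (Function('k')(T, A) = Mul(Add(-91, A), Pow(Add(-92, A), -1)) = Mul(Pow(Add(-92, A), -1), Add(-91, A)))
Function('j')(w, n) = Add(50, n) (Function('j')(w, n) = Add(n, Mul(-1, -50)) = Add(n, 50) = Add(50, n))
Add(Mul(42825, Pow(-31996, -1)), Mul(Function('j')(141, 92), Pow(Function('k')(103, 54), -1))) = Add(Mul(42825, Pow(-31996, -1)), Mul(Add(50, 92), Pow(Mul(Pow(Add(-92, 54), -1), Add(-91, 54)), -1))) = Add(Mul(42825, Rational(-1, 31996)), Mul(142, Pow(Mul(Pow(-38, -1), -37), -1))) = Add(Rational(-42825, 31996), Mul(142, Pow(Mul(Rational(-1, 38), -37), -1))) = Add(Rational(-42825, 31996), Mul(142, Pow(Rational(37, 38), -1))) = Add(Rational(-42825, 31996), Mul(142, Rational(38, 37))) = Add(Rational(-42825, 31996), Rational(5396, 37)) = Rational(171065891, 1183852)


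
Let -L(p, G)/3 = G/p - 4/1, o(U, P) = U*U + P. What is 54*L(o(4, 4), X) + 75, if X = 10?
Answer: 642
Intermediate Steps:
o(U, P) = P + U**2 (o(U, P) = U**2 + P = P + U**2)
L(p, G) = 12 - 3*G/p (L(p, G) = -3*(G/p - 4/1) = -3*(G/p - 4*1) = -3*(G/p - 4) = -3*(-4 + G/p) = 12 - 3*G/p)
54*L(o(4, 4), X) + 75 = 54*(12 - 3*10/(4 + 4**2)) + 75 = 54*(12 - 3*10/(4 + 16)) + 75 = 54*(12 - 3*10/20) + 75 = 54*(12 - 3*10*1/20) + 75 = 54*(12 - 3/2) + 75 = 54*(21/2) + 75 = 567 + 75 = 642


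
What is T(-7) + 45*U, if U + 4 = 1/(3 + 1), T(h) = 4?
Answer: -659/4 ≈ -164.75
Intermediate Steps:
U = -15/4 (U = -4 + 1/(3 + 1) = -4 + 1/4 = -15/4 ≈ -3.7500)
T(-7) + 45*U = 4 + 45*(-15/4) = 4 - 675/4 = -659/4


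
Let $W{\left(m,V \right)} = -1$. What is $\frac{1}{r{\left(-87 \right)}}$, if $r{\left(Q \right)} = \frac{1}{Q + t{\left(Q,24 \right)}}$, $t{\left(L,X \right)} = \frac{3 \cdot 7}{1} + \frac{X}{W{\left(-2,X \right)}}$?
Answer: $-90$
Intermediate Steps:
$t{\left(L,X \right)} = 21 - X$ ($t{\left(L,X \right)} = \frac{3 \cdot 7}{1} + \frac{X}{-1} = 21 \cdot 1 + X \left(-1\right) = 21 - X$)
$r{\left(Q \right)} = \frac{1}{-3 + Q}$ ($r{\left(Q \right)} = \frac{1}{Q + \left(21 - 24\right)} = \frac{1}{Q - 3} = \frac{1}{-3 + Q}$)
$\frac{1}{r{\left(-87 \right)}} = \frac{1}{\frac{1}{-3 - 87}} = \frac{1}{\frac{1}{-90}} = \frac{1}{- \frac{1}{90}} = -90$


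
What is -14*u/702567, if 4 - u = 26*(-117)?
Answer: -42644/702567 ≈ -0.060697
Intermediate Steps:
u = 3046 (u = 4 - 26*(-117) = 4 - 1*(-3042) = 4 + 3042 = 3046)
-14*u/702567 = -14*3046/702567 = -42644*1/702567 = -42644/702567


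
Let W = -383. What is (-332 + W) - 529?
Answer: -1244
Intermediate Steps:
(-332 + W) - 529 = (-332 - 383) - 529 = -715 - 529 = -1244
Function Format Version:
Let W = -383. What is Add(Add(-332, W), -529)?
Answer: -1244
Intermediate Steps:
Add(Add(-332, W), -529) = Add(Add(-332, -383), -529) = Add(-715, -529) = -1244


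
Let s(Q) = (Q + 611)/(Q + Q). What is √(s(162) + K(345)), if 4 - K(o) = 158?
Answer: I*√49123/18 ≈ 12.313*I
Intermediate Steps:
K(o) = -154 (K(o) = 4 - 1*158 = 4 - 158 = -154)
s(Q) = (611 + Q)/(2*Q) (s(Q) = (611 + Q)/((2*Q)) = (611 + Q)*(1/(2*Q)) = (611 + Q)/(2*Q))
√(s(162) + K(345)) = √((½)*(611 + 162)/162 - 154) = √((½)*(1/162)*773 - 154) = √(773/324 - 154) = √(-49123/324) = I*√49123/18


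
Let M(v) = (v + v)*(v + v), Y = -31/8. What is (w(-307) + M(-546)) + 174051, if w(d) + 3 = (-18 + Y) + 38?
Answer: 10932225/8 ≈ 1.3665e+6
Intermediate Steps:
Y = -31/8 (Y = -31*⅛ = -31/8 ≈ -3.8750)
M(v) = 4*v² (M(v) = (2*v)*(2*v) = 4*v²)
w(d) = 105/8 (w(d) = -3 + ((-18 - 31/8) + 38) = -3 + (-175/8 + 38) = -3 + 129/8 = 105/8)
(w(-307) + M(-546)) + 174051 = (105/8 + 4*(-546)²) + 174051 = (105/8 + 4*298116) + 174051 = (105/8 + 1192464) + 174051 = 9539817/8 + 174051 = 10932225/8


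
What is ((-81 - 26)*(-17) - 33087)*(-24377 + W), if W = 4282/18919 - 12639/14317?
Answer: 206463011628971624/270863323 ≈ 7.6224e+8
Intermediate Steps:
W = -177811847/270863323 (W = 4282*(1/18919) - 12639*1/14317 = 4282/18919 - 12639/14317 = -177811847/270863323 ≈ -0.65646)
((-81 - 26)*(-17) - 33087)*(-24377 + W) = ((-81 - 26)*(-17) - 33087)*(-24377 - 177811847/270863323) = (-107*(-17) - 33087)*(-6603013036618/270863323) = (1819 - 33087)*(-6603013036618/270863323) = -31268*(-6603013036618/270863323) = 206463011628971624/270863323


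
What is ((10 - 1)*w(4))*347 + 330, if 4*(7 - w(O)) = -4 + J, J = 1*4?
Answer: 22191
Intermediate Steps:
J = 4
w(O) = 7 (w(O) = 7 - (-4 + 4)/4 = 7 - ¼*0 = 7 + 0 = 7)
((10 - 1)*w(4))*347 + 330 = ((10 - 1)*7)*347 + 330 = (9*7)*347 + 330 = 63*347 + 330 = 21861 + 330 = 22191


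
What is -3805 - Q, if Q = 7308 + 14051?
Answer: -25164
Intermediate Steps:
Q = 21359
-3805 - Q = -3805 - 1*21359 = -3805 - 21359 = -25164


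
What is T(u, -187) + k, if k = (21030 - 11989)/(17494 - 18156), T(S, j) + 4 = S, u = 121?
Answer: 68413/662 ≈ 103.34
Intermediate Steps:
T(S, j) = -4 + S
k = -9041/662 (k = 9041/(-662) = 9041*(-1/662) = -9041/662 ≈ -13.657)
T(u, -187) + k = (-4 + 121) - 9041/662 = 117 - 9041/662 = 68413/662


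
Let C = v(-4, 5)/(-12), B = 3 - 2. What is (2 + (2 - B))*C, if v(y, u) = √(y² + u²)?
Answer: -√41/4 ≈ -1.6008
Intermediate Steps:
B = 1
v(y, u) = √(u² + y²)
C = -√41/12 (C = √(5² + (-4)²)/(-12) = √(25 + 16)*(-1/12) = √41*(-1/12) = -√41/12 ≈ -0.53359)
(2 + (2 - B))*C = (2 + (2 - 1*1))*(-√41/12) = (2 + (2 - 1))*(-√41/12) = (2 + 1)*(-√41/12) = 3*(-√41/12) = -√41/4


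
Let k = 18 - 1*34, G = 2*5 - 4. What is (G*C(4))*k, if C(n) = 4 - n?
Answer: 0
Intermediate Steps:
G = 6 (G = 10 - 4 = 6)
k = -16 (k = 18 - 34 = -16)
(G*C(4))*k = (6*(4 - 1*4))*(-16) = (6*(4 - 4))*(-16) = (6*0)*(-16) = 0*(-16) = 0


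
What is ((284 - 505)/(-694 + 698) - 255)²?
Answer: 1540081/16 ≈ 96255.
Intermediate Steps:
((284 - 505)/(-694 + 698) - 255)² = (-221/4 - 255)² = (-1241/4)² = 1540081/16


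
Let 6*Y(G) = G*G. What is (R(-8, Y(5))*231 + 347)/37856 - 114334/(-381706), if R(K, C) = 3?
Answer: 67211/205534 ≈ 0.32701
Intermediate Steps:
Y(G) = G²/6 (Y(G) = (G*G)/6 = G²/6)
(R(-8, Y(5))*231 + 347)/37856 - 114334/(-381706) = (3*231 + 347)/37856 - 114334/(-381706) = (693 + 347)*(1/37856) - 114334*(-1/381706) = 1040*(1/37856) + 57167/190853 = 5/182 + 57167/190853 = 67211/205534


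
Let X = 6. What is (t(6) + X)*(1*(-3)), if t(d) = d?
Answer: -36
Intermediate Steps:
(t(6) + X)*(1*(-3)) = (6 + 6)*(1*(-3)) = 12*(-3) = -36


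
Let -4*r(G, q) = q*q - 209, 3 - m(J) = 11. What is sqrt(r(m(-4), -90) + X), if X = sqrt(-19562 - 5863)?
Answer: sqrt(-7891 + 60*I*sqrt(113))/2 ≈ 1.7935 + 44.452*I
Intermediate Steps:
m(J) = -8 (m(J) = 3 - 1*11 = 3 - 11 = -8)
X = 15*I*sqrt(113) (X = sqrt(-25425) = 15*I*sqrt(113) ≈ 159.45*I)
r(G, q) = 209/4 - q**2/4 (r(G, q) = -(q*q - 209)/4 = -(q**2 - 209)/4 = -(-209 + q**2)/4 = 209/4 - q**2/4)
sqrt(r(m(-4), -90) + X) = sqrt((209/4 - 1/4*(-90)**2) + 15*I*sqrt(113)) = sqrt((209/4 - 1/4*8100) + 15*I*sqrt(113)) = sqrt((209/4 - 2025) + 15*I*sqrt(113)) = sqrt(-7891/4 + 15*I*sqrt(113))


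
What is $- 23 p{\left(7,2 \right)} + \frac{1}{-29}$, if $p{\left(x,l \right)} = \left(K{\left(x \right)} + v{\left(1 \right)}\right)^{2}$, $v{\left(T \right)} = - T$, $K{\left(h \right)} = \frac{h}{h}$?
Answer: $- \frac{1}{29} \approx -0.034483$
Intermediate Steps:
$K{\left(h \right)} = 1$
$p{\left(x,l \right)} = 0$ ($p{\left(x,l \right)} = \left(1 - 1\right)^{2} = 0^{2} = 0$)
$- 23 p{\left(7,2 \right)} + \frac{1}{-29} = \left(-23\right) 0 + \frac{1}{-29} = 0 - \frac{1}{29} = - \frac{1}{29}$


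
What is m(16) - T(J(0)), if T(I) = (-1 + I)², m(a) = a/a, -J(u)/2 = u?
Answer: 0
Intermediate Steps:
J(u) = -2*u
m(a) = 1
m(16) - T(J(0)) = 1 - (-1 - 2*0)² = 1 - (-1 + 0)² = 1 - 1*(-1)² = 1 - 1*1 = 1 - 1 = 0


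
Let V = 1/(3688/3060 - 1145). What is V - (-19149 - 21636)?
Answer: 35686996590/875003 ≈ 40785.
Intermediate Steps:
V = -765/875003 (V = 1/(3688*(1/3060) - 1145) = 1/(922/765 - 1145) = 1/(-875003/765) = -765/875003 ≈ -0.00087428)
V - (-19149 - 21636) = -765/875003 - (-19149 - 21636) = -765/875003 - 1*(-40785) = -765/875003 + 40785 = 35686996590/875003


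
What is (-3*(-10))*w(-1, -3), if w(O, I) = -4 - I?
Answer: -30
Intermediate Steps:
(-3*(-10))*w(-1, -3) = (-3*(-10))*(-4 - 1*(-3)) = 30*(-4 + 3) = 30*(-1) = -30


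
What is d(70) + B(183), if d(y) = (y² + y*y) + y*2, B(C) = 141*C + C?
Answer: 35926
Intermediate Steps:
B(C) = 142*C
d(y) = 2*y + 2*y² (d(y) = (y² + y²) + 2*y = 2*y² + 2*y = 2*y + 2*y²)
d(70) + B(183) = 2*70*(1 + 70) + 142*183 = 2*70*71 + 25986 = 9940 + 25986 = 35926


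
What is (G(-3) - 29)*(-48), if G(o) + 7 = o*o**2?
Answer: 3024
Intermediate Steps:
G(o) = -7 + o**3 (G(o) = -7 + o*o**2 = -7 + o**3)
(G(-3) - 29)*(-48) = ((-7 + (-3)**3) - 29)*(-48) = ((-7 - 27) - 29)*(-48) = (-34 - 29)*(-48) = -63*(-48) = 3024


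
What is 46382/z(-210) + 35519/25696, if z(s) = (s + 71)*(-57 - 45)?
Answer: 77064557/16559904 ≈ 4.6537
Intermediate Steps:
z(s) = -7242 - 102*s (z(s) = (71 + s)*(-102) = -7242 - 102*s)
46382/z(-210) + 35519/25696 = 46382/(-7242 - 102*(-210)) + 35519/25696 = 46382/(-7242 + 21420) + 35519*(1/25696) = 46382/14178 + 3229/2336 = 46382*(1/14178) + 3229/2336 = 23191/7089 + 3229/2336 = 77064557/16559904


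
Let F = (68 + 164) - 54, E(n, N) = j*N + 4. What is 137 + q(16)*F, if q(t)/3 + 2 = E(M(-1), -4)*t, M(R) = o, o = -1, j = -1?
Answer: 67421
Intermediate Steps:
M(R) = -1
E(n, N) = 4 - N (E(n, N) = -N + 4 = 4 - N)
q(t) = -6 + 24*t (q(t) = -6 + 3*((4 - 1*(-4))*t) = -6 + 3*((4 + 4)*t) = -6 + 3*(8*t) = -6 + 24*t)
F = 178 (F = 232 - 54 = 178)
137 + q(16)*F = 137 + (-6 + 24*16)*178 = 137 + (-6 + 384)*178 = 137 + 378*178 = 137 + 67284 = 67421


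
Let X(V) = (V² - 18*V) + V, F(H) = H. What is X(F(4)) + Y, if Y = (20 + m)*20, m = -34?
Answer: -332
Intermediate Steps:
X(V) = V² - 17*V
Y = -280 (Y = (20 - 34)*20 = -14*20 = -280)
X(F(4)) + Y = 4*(-17 + 4) - 280 = 4*(-13) - 280 = -52 - 280 = -332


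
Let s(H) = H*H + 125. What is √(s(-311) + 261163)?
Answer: √358009 ≈ 598.34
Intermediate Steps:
s(H) = 125 + H² (s(H) = H² + 125 = 125 + H²)
√(s(-311) + 261163) = √((125 + (-311)²) + 261163) = √((125 + 96721) + 261163) = √(96846 + 261163) = √358009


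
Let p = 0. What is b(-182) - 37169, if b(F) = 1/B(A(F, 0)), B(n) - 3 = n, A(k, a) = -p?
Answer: -111506/3 ≈ -37169.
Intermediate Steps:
A(k, a) = 0 (A(k, a) = -1*0 = 0)
B(n) = 3 + n
b(F) = ⅓ (b(F) = 1/(3 + 0) = 1/3 = ⅓)
b(-182) - 37169 = ⅓ - 37169 = -111506/3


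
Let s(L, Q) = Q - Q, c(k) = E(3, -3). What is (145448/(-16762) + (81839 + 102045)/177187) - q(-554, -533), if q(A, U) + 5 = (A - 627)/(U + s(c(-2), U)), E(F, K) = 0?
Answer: -3842933803724/791507263651 ≈ -4.8552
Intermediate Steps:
c(k) = 0
s(L, Q) = 0
q(A, U) = -5 + (-627 + A)/U (q(A, U) = -5 + (A - 627)/(U + 0) = -5 + (-627 + A)/U)
(145448/(-16762) + (81839 + 102045)/177187) - q(-554, -533) = (145448/(-16762) + (81839 + 102045)/177187) - (-627 - 554 - 5*(-533))/(-533) = (145448*(-1/16762) + 183884*(1/177187)) - (-1)*(-627 - 554 + 2665)/533 = (-72724/8381 + 183884/177187) - (-1)*1484/533 = -11344615584/1485004247 - 1*(-1484/533) = -11344615584/1485004247 + 1484/533 = -3842933803724/791507263651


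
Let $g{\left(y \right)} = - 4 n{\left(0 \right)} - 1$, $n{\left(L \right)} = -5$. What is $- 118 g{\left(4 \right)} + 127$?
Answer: $-2115$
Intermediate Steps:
$g{\left(y \right)} = 19$ ($g{\left(y \right)} = \left(-4\right) \left(-5\right) - 1 = 20 - 1 = 19$)
$- 118 g{\left(4 \right)} + 127 = \left(-118\right) 19 + 127 = -2242 + 127 = -2115$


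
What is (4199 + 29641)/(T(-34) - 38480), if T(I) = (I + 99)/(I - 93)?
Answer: -859536/977405 ≈ -0.87941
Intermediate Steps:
T(I) = (99 + I)/(-93 + I)
(4199 + 29641)/(T(-34) - 38480) = (4199 + 29641)/((99 - 34)/(-93 - 34) - 38480) = 33840/(65/(-127) - 38480) = 33840/(-1/127*65 - 38480) = 33840/(-65/127 - 38480) = 33840/(-4887025/127) = 33840*(-127/4887025) = -859536/977405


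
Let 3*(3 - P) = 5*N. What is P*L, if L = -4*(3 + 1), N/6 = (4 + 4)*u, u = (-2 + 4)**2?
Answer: 5072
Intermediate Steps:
u = 4 (u = 2**2 = 4)
N = 192 (N = 6*((4 + 4)*4) = 6*(8*4) = 6*32 = 192)
L = -16 (L = -4*4 = -16)
P = -317 (P = 3 - 5*192/3 = 3 - 1/3*960 = 3 - 320 = -317)
P*L = -317*(-16) = 5072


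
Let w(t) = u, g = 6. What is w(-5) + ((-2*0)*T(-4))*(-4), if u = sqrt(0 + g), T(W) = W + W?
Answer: sqrt(6) ≈ 2.4495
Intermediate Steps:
T(W) = 2*W
u = sqrt(6) (u = sqrt(0 + 6) = sqrt(6) ≈ 2.4495)
w(t) = sqrt(6)
w(-5) + ((-2*0)*T(-4))*(-4) = sqrt(6) + ((-2*0)*(2*(-4)))*(-4) = sqrt(6) + (0*(-8))*(-4) = sqrt(6) + 0*(-4) = sqrt(6) + 0 = sqrt(6)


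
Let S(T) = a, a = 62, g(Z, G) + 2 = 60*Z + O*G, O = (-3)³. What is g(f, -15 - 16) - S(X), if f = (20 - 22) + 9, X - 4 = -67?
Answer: 1193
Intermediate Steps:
X = -63 (X = 4 - 67 = -63)
O = -27
f = 7 (f = -2 + 9 = 7)
g(Z, G) = -2 - 27*G + 60*Z (g(Z, G) = -2 + (60*Z - 27*G) = -2 + (-27*G + 60*Z) = -2 - 27*G + 60*Z)
S(T) = 62
g(f, -15 - 16) - S(X) = (-2 - 27*(-15 - 16) + 60*7) - 1*62 = (-2 - 27*(-31) + 420) - 62 = (-2 + 837 + 420) - 62 = 1255 - 62 = 1193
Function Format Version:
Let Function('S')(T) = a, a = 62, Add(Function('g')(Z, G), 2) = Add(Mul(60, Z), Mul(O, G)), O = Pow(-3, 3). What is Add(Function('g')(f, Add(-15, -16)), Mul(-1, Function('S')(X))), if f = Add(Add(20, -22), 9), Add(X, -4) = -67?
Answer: 1193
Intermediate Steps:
X = -63 (X = Add(4, -67) = -63)
O = -27
f = 7 (f = Add(-2, 9) = 7)
Function('g')(Z, G) = Add(-2, Mul(-27, G), Mul(60, Z)) (Function('g')(Z, G) = Add(-2, Add(Mul(60, Z), Mul(-27, G))) = Add(-2, Add(Mul(-27, G), Mul(60, Z))) = Add(-2, Mul(-27, G), Mul(60, Z)))
Function('S')(T) = 62
Add(Function('g')(f, Add(-15, -16)), Mul(-1, Function('S')(X))) = Add(Add(-2, Mul(-27, Add(-15, -16)), Mul(60, 7)), Mul(-1, 62)) = Add(Add(-2, Mul(-27, -31), 420), -62) = Add(Add(-2, 837, 420), -62) = Add(1255, -62) = 1193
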